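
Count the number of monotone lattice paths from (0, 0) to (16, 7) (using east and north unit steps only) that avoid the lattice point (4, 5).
Number of paths = 233691

Total paths from (0, 0) to (16, 7): C(23, 16) = 245157. Paths through (4, 5): (paths (0, 0) → (4, 5)) × (paths (4, 5) → (16, 7)) = C(9, 4) · C(14, 12) = 126 · 91 = 11466. Avoidance count = 245157 − 11466 = 233691.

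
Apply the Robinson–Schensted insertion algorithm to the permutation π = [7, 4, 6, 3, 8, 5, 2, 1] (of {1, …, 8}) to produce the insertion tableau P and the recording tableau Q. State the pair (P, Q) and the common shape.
P = [1, 5, 8] / [2, 6] / [3] / [4] / [7];  Q = [1, 3, 5] / [2, 6] / [4] / [7] / [8];  common shape = (3, 2, 1, 1, 1)

Row-insert the values π_1, π_2, … into P one at a time, bumping the leftmost entry strictly greater than the inserted value down to the next row. The recording tableau Q records, in position (i, j), the step at which that cell was added to P.
  Insert 7 (step 1): P = [7];  Q = [1]
  Insert 4 (step 2): P = [4] / [7];  Q = [1] / [2]
  Insert 6 (step 3): P = [4, 6] / [7];  Q = [1, 3] / [2]
  Insert 3 (step 4): P = [3, 6] / [4] / [7];  Q = [1, 3] / [2] / [4]
  Insert 8 (step 5): P = [3, 6, 8] / [4] / [7];  Q = [1, 3, 5] / [2] / [4]
  Insert 5 (step 6): P = [3, 5, 8] / [4, 6] / [7];  Q = [1, 3, 5] / [2, 6] / [4]
  Insert 2 (step 7): P = [2, 5, 8] / [3, 6] / [4] / [7];  Q = [1, 3, 5] / [2, 6] / [4] / [7]
  Insert 1 (step 8): P = [1, 5, 8] / [2, 6] / [3] / [4] / [7];  Q = [1, 3, 5] / [2, 6] / [4] / [7] / [8]
Final shape: (3, 2, 1, 1, 1).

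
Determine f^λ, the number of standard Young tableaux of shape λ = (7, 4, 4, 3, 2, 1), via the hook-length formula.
# SYT of shape (7, 4, 4, 3, 2, 1) = 814773960

Hook-length formula: f^λ = n! / Π hook(c), product over all cells c of the Young diagram. For λ = (7, 4, 4, 3, 2, 1), n = 21 boxes. Hook lengths by row (left-to-right, top-to-bottom): [12, 10, 8, 6, 3, 2, 1]; [8, 6, 4, 2]; [7, 5, 3, 1]; [5, 3, 1]; [3, 1]; [1]. Product of hooks = 62705664000. So f^λ = 21! / 62705664000 = 51090942171709440000 / 62705664000 = 814773960.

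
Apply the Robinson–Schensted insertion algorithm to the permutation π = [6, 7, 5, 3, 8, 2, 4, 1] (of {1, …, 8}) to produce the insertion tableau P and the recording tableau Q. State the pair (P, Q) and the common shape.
P = [1, 4, 8] / [2, 7] / [3] / [5] / [6];  Q = [1, 2, 5] / [3, 7] / [4] / [6] / [8];  common shape = (3, 2, 1, 1, 1)

Row-insert the values π_1, π_2, … into P one at a time, bumping the leftmost entry strictly greater than the inserted value down to the next row. The recording tableau Q records, in position (i, j), the step at which that cell was added to P.
  Insert 6 (step 1): P = [6];  Q = [1]
  Insert 7 (step 2): P = [6, 7];  Q = [1, 2]
  Insert 5 (step 3): P = [5, 7] / [6];  Q = [1, 2] / [3]
  Insert 3 (step 4): P = [3, 7] / [5] / [6];  Q = [1, 2] / [3] / [4]
  Insert 8 (step 5): P = [3, 7, 8] / [5] / [6];  Q = [1, 2, 5] / [3] / [4]
  Insert 2 (step 6): P = [2, 7, 8] / [3] / [5] / [6];  Q = [1, 2, 5] / [3] / [4] / [6]
  Insert 4 (step 7): P = [2, 4, 8] / [3, 7] / [5] / [6];  Q = [1, 2, 5] / [3, 7] / [4] / [6]
  Insert 1 (step 8): P = [1, 4, 8] / [2, 7] / [3] / [5] / [6];  Q = [1, 2, 5] / [3, 7] / [4] / [6] / [8]
Final shape: (3, 2, 1, 1, 1).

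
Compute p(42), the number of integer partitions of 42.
p(42) = 53174

Compute p(n) via the recurrence p(n, m) = p(n, m−1) + p(n−m, m), where p(n, m) counts partitions of n with all parts ≤ m and p(n) = p(n, n). The base cases are p(0, m) = 1 and p(n, 0) = 0 for n > 0. Filling the table yields p(42) = 53174. (Euler's pentagonal recurrence is an alternative.)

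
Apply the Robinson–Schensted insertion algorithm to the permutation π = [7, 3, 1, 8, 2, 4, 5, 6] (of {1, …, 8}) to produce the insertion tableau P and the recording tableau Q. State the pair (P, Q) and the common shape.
P = [1, 2, 4, 5, 6] / [3, 8] / [7];  Q = [1, 4, 6, 7, 8] / [2, 5] / [3];  common shape = (5, 2, 1)

Row-insert the values π_1, π_2, … into P one at a time, bumping the leftmost entry strictly greater than the inserted value down to the next row. The recording tableau Q records, in position (i, j), the step at which that cell was added to P.
  Insert 7 (step 1): P = [7];  Q = [1]
  Insert 3 (step 2): P = [3] / [7];  Q = [1] / [2]
  Insert 1 (step 3): P = [1] / [3] / [7];  Q = [1] / [2] / [3]
  Insert 8 (step 4): P = [1, 8] / [3] / [7];  Q = [1, 4] / [2] / [3]
  Insert 2 (step 5): P = [1, 2] / [3, 8] / [7];  Q = [1, 4] / [2, 5] / [3]
  Insert 4 (step 6): P = [1, 2, 4] / [3, 8] / [7];  Q = [1, 4, 6] / [2, 5] / [3]
  Insert 5 (step 7): P = [1, 2, 4, 5] / [3, 8] / [7];  Q = [1, 4, 6, 7] / [2, 5] / [3]
  Insert 6 (step 8): P = [1, 2, 4, 5, 6] / [3, 8] / [7];  Q = [1, 4, 6, 7, 8] / [2, 5] / [3]
Final shape: (5, 2, 1).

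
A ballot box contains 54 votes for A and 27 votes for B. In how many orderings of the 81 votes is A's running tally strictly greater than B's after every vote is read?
Strict-lead orderings = 768759815833950334240

Total orderings of the 81 votes with 54 for A: C(81, 54) = 2306279447501851002720. By the Bertrand ballot formula (Cycle Lemma / reflection principle), the number of orderings in which A is strictly ahead of B throughout is (p − q)/(p + q) · C(p + q, p) = (54 − 27)/(54 + 27) · 2306279447501851002720 = 768759815833950334240.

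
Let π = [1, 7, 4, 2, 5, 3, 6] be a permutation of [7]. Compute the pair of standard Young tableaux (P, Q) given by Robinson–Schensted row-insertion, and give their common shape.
P = [1, 2, 3, 6] / [4, 5] / [7];  Q = [1, 2, 5, 7] / [3, 6] / [4];  common shape = (4, 2, 1)

Row-insert the values π_1, π_2, … into P one at a time, bumping the leftmost entry strictly greater than the inserted value down to the next row. The recording tableau Q records, in position (i, j), the step at which that cell was added to P.
  Insert 1 (step 1): P = [1];  Q = [1]
  Insert 7 (step 2): P = [1, 7];  Q = [1, 2]
  Insert 4 (step 3): P = [1, 4] / [7];  Q = [1, 2] / [3]
  Insert 2 (step 4): P = [1, 2] / [4] / [7];  Q = [1, 2] / [3] / [4]
  Insert 5 (step 5): P = [1, 2, 5] / [4] / [7];  Q = [1, 2, 5] / [3] / [4]
  Insert 3 (step 6): P = [1, 2, 3] / [4, 5] / [7];  Q = [1, 2, 5] / [3, 6] / [4]
  Insert 6 (step 7): P = [1, 2, 3, 6] / [4, 5] / [7];  Q = [1, 2, 5, 7] / [3, 6] / [4]
Final shape: (4, 2, 1).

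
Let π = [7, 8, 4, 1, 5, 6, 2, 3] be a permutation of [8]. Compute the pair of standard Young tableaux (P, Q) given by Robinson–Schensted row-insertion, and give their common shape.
P = [1, 2, 3] / [4, 5, 6] / [7, 8];  Q = [1, 2, 6] / [3, 5, 8] / [4, 7];  common shape = (3, 3, 2)

Row-insert the values π_1, π_2, … into P one at a time, bumping the leftmost entry strictly greater than the inserted value down to the next row. The recording tableau Q records, in position (i, j), the step at which that cell was added to P.
  Insert 7 (step 1): P = [7];  Q = [1]
  Insert 8 (step 2): P = [7, 8];  Q = [1, 2]
  Insert 4 (step 3): P = [4, 8] / [7];  Q = [1, 2] / [3]
  Insert 1 (step 4): P = [1, 8] / [4] / [7];  Q = [1, 2] / [3] / [4]
  Insert 5 (step 5): P = [1, 5] / [4, 8] / [7];  Q = [1, 2] / [3, 5] / [4]
  Insert 6 (step 6): P = [1, 5, 6] / [4, 8] / [7];  Q = [1, 2, 6] / [3, 5] / [4]
  Insert 2 (step 7): P = [1, 2, 6] / [4, 5] / [7, 8];  Q = [1, 2, 6] / [3, 5] / [4, 7]
  Insert 3 (step 8): P = [1, 2, 3] / [4, 5, 6] / [7, 8];  Q = [1, 2, 6] / [3, 5, 8] / [4, 7]
Final shape: (3, 3, 2).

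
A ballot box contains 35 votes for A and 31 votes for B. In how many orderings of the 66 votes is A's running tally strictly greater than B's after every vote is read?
Strict-lead orderings = 388271781325244544

Total orderings of the 66 votes with 35 for A: C(66, 35) = 6406484391866534976. By the Bertrand ballot formula (Cycle Lemma / reflection principle), the number of orderings in which A is strictly ahead of B throughout is (p − q)/(p + q) · C(p + q, p) = (35 − 31)/(35 + 31) · 6406484391866534976 = 388271781325244544.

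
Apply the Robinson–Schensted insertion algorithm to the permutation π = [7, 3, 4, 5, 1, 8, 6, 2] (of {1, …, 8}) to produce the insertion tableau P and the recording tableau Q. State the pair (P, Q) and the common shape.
P = [1, 2, 5, 6] / [3, 4] / [7, 8];  Q = [1, 3, 4, 6] / [2, 7] / [5, 8];  common shape = (4, 2, 2)

Row-insert the values π_1, π_2, … into P one at a time, bumping the leftmost entry strictly greater than the inserted value down to the next row. The recording tableau Q records, in position (i, j), the step at which that cell was added to P.
  Insert 7 (step 1): P = [7];  Q = [1]
  Insert 3 (step 2): P = [3] / [7];  Q = [1] / [2]
  Insert 4 (step 3): P = [3, 4] / [7];  Q = [1, 3] / [2]
  Insert 5 (step 4): P = [3, 4, 5] / [7];  Q = [1, 3, 4] / [2]
  Insert 1 (step 5): P = [1, 4, 5] / [3] / [7];  Q = [1, 3, 4] / [2] / [5]
  Insert 8 (step 6): P = [1, 4, 5, 8] / [3] / [7];  Q = [1, 3, 4, 6] / [2] / [5]
  Insert 6 (step 7): P = [1, 4, 5, 6] / [3, 8] / [7];  Q = [1, 3, 4, 6] / [2, 7] / [5]
  Insert 2 (step 8): P = [1, 2, 5, 6] / [3, 4] / [7, 8];  Q = [1, 3, 4, 6] / [2, 7] / [5, 8]
Final shape: (4, 2, 2).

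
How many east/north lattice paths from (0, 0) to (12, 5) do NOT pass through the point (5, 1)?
Number of paths = 4208

Total paths from (0, 0) to (12, 5): C(17, 12) = 6188. Paths through (5, 1): (paths (0, 0) → (5, 1)) × (paths (5, 1) → (12, 5)) = C(6, 5) · C(11, 7) = 6 · 330 = 1980. Avoidance count = 6188 − 1980 = 4208.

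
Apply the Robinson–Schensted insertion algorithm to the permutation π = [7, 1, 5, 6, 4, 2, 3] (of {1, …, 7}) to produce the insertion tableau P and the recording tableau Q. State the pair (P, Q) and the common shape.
P = [1, 2, 3] / [4, 6] / [5] / [7];  Q = [1, 3, 4] / [2, 7] / [5] / [6];  common shape = (3, 2, 1, 1)

Row-insert the values π_1, π_2, … into P one at a time, bumping the leftmost entry strictly greater than the inserted value down to the next row. The recording tableau Q records, in position (i, j), the step at which that cell was added to P.
  Insert 7 (step 1): P = [7];  Q = [1]
  Insert 1 (step 2): P = [1] / [7];  Q = [1] / [2]
  Insert 5 (step 3): P = [1, 5] / [7];  Q = [1, 3] / [2]
  Insert 6 (step 4): P = [1, 5, 6] / [7];  Q = [1, 3, 4] / [2]
  Insert 4 (step 5): P = [1, 4, 6] / [5] / [7];  Q = [1, 3, 4] / [2] / [5]
  Insert 2 (step 6): P = [1, 2, 6] / [4] / [5] / [7];  Q = [1, 3, 4] / [2] / [5] / [6]
  Insert 3 (step 7): P = [1, 2, 3] / [4, 6] / [5] / [7];  Q = [1, 3, 4] / [2, 7] / [5] / [6]
Final shape: (3, 2, 1, 1).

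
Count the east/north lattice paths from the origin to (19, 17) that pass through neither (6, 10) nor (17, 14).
Number of paths = 5434200390

Inclusion–exclusion. Total paths: C(36, 19) = 8597496600. Through P₁: C(16, 6)·C(20, 13) = 620780160. Through P₂: C(31, 17)·C(5, 2) = 2651825250. Since P₁ is strictly southwest of P₂, a monotone path through both must visit P₁ then P₂; paths through both = C(16, 6)·C(15, 11)·C(5, 2) = 109309200. Avoid both = 8597496600 − 620780160 − 2651825250 + 109309200 = 5434200390.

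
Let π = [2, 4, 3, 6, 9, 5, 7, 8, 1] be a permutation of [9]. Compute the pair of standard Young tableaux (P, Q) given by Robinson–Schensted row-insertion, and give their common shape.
P = [1, 3, 5, 7, 8] / [2, 6, 9] / [4];  Q = [1, 2, 4, 5, 8] / [3, 6, 7] / [9];  common shape = (5, 3, 1)

Row-insert the values π_1, π_2, … into P one at a time, bumping the leftmost entry strictly greater than the inserted value down to the next row. The recording tableau Q records, in position (i, j), the step at which that cell was added to P.
  Insert 2 (step 1): P = [2];  Q = [1]
  Insert 4 (step 2): P = [2, 4];  Q = [1, 2]
  Insert 3 (step 3): P = [2, 3] / [4];  Q = [1, 2] / [3]
  Insert 6 (step 4): P = [2, 3, 6] / [4];  Q = [1, 2, 4] / [3]
  Insert 9 (step 5): P = [2, 3, 6, 9] / [4];  Q = [1, 2, 4, 5] / [3]
  Insert 5 (step 6): P = [2, 3, 5, 9] / [4, 6];  Q = [1, 2, 4, 5] / [3, 6]
  Insert 7 (step 7): P = [2, 3, 5, 7] / [4, 6, 9];  Q = [1, 2, 4, 5] / [3, 6, 7]
  Insert 8 (step 8): P = [2, 3, 5, 7, 8] / [4, 6, 9];  Q = [1, 2, 4, 5, 8] / [3, 6, 7]
  Insert 1 (step 9): P = [1, 3, 5, 7, 8] / [2, 6, 9] / [4];  Q = [1, 2, 4, 5, 8] / [3, 6, 7] / [9]
Final shape: (5, 3, 1).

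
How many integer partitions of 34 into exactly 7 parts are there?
p(34, 7 parts) = 1175

Partitions of n into exactly k parts are in bijection with partitions of n − k into at most k parts (subtract 1 from each part). So p(34, exactly 7) = p(27, parts ≤ 7). Computing via the recurrence p(m, j) = p(m, j−1) + p(m−j, j) gives 1175.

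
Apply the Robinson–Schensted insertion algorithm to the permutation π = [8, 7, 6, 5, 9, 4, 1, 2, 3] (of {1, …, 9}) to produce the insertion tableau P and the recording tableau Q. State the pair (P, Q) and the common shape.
P = [1, 2, 3] / [4, 9] / [5] / [6] / [7] / [8];  Q = [1, 5, 9] / [2, 8] / [3] / [4] / [6] / [7];  common shape = (3, 2, 1, 1, 1, 1)

Row-insert the values π_1, π_2, … into P one at a time, bumping the leftmost entry strictly greater than the inserted value down to the next row. The recording tableau Q records, in position (i, j), the step at which that cell was added to P.
  Insert 8 (step 1): P = [8];  Q = [1]
  Insert 7 (step 2): P = [7] / [8];  Q = [1] / [2]
  Insert 6 (step 3): P = [6] / [7] / [8];  Q = [1] / [2] / [3]
  Insert 5 (step 4): P = [5] / [6] / [7] / [8];  Q = [1] / [2] / [3] / [4]
  Insert 9 (step 5): P = [5, 9] / [6] / [7] / [8];  Q = [1, 5] / [2] / [3] / [4]
  Insert 4 (step 6): P = [4, 9] / [5] / [6] / [7] / [8];  Q = [1, 5] / [2] / [3] / [4] / [6]
  Insert 1 (step 7): P = [1, 9] / [4] / [5] / [6] / [7] / [8];  Q = [1, 5] / [2] / [3] / [4] / [6] / [7]
  Insert 2 (step 8): P = [1, 2] / [4, 9] / [5] / [6] / [7] / [8];  Q = [1, 5] / [2, 8] / [3] / [4] / [6] / [7]
  Insert 3 (step 9): P = [1, 2, 3] / [4, 9] / [5] / [6] / [7] / [8];  Q = [1, 5, 9] / [2, 8] / [3] / [4] / [6] / [7]
Final shape: (3, 2, 1, 1, 1, 1).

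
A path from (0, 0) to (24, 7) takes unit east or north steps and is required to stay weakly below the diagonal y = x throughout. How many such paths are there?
Number of paths = 1893294

By the reflection principle (André's argument), the number of monotone paths to (24, 7) with n ≤ m that never go above y = x is C(31, 24) − C(31, 25) = 2629575 − 736281 = 1893294.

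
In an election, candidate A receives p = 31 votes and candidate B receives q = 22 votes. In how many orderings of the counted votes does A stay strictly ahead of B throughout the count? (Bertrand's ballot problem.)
Strict-lead orderings = 78542105700240

Total orderings of the 53 votes with 31 for A: C(53, 31) = 462525733568080. By the Bertrand ballot formula (Cycle Lemma / reflection principle), the number of orderings in which A is strictly ahead of B throughout is (p − q)/(p + q) · C(p + q, p) = (31 − 22)/(31 + 22) · 462525733568080 = 78542105700240.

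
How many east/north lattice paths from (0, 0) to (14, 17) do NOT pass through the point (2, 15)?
Number of paths = 265170149

Total paths from (0, 0) to (14, 17): C(31, 14) = 265182525. Paths through (2, 15): (paths (0, 0) → (2, 15)) × (paths (2, 15) → (14, 17)) = C(17, 2) · C(14, 12) = 136 · 91 = 12376. Avoidance count = 265182525 − 12376 = 265170149.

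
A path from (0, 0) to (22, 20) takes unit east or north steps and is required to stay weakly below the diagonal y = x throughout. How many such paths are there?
Number of paths = 67016296620

By the reflection principle (André's argument), the number of monotone paths to (22, 20) with n ≤ m that never go above y = x is C(42, 22) − C(42, 23) = 513791607420 − 446775310800 = 67016296620.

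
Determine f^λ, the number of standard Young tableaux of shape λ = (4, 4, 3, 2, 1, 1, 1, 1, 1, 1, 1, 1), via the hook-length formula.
# SYT of shape (4, 4, 3, 2, 1, 1, 1, 1, 1, 1, 1, 1) = 23279256

Hook-length formula: f^λ = n! / Π hook(c), product over all cells c of the Young diagram. For λ = (4, 4, 3, 2, 1, 1, 1, 1, 1, 1, 1, 1), n = 21 boxes. Hook lengths by row (left-to-right, top-to-bottom): [15, 6, 4, 2]; [14, 5, 3, 1]; [12, 3, 1]; [10, 1]; [8]; [7]; [6]; [5]; [4]; [3]; [2]; [1]. Product of hooks = 2194698240000. So f^λ = 21! / 2194698240000 = 51090942171709440000 / 2194698240000 = 23279256.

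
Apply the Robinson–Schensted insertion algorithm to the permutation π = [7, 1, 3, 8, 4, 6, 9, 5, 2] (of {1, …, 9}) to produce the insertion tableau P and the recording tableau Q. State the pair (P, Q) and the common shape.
P = [1, 2, 4, 5, 9] / [3, 8] / [6] / [7];  Q = [1, 3, 4, 6, 7] / [2, 5] / [8] / [9];  common shape = (5, 2, 1, 1)

Row-insert the values π_1, π_2, … into P one at a time, bumping the leftmost entry strictly greater than the inserted value down to the next row. The recording tableau Q records, in position (i, j), the step at which that cell was added to P.
  Insert 7 (step 1): P = [7];  Q = [1]
  Insert 1 (step 2): P = [1] / [7];  Q = [1] / [2]
  Insert 3 (step 3): P = [1, 3] / [7];  Q = [1, 3] / [2]
  Insert 8 (step 4): P = [1, 3, 8] / [7];  Q = [1, 3, 4] / [2]
  Insert 4 (step 5): P = [1, 3, 4] / [7, 8];  Q = [1, 3, 4] / [2, 5]
  Insert 6 (step 6): P = [1, 3, 4, 6] / [7, 8];  Q = [1, 3, 4, 6] / [2, 5]
  Insert 9 (step 7): P = [1, 3, 4, 6, 9] / [7, 8];  Q = [1, 3, 4, 6, 7] / [2, 5]
  Insert 5 (step 8): P = [1, 3, 4, 5, 9] / [6, 8] / [7];  Q = [1, 3, 4, 6, 7] / [2, 5] / [8]
  Insert 2 (step 9): P = [1, 2, 4, 5, 9] / [3, 8] / [6] / [7];  Q = [1, 3, 4, 6, 7] / [2, 5] / [8] / [9]
Final shape: (5, 2, 1, 1).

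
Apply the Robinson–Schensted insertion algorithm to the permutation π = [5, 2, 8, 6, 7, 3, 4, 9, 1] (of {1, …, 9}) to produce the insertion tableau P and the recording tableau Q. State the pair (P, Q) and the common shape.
P = [1, 3, 4, 9] / [2, 6, 7] / [5] / [8];  Q = [1, 3, 5, 8] / [2, 4, 7] / [6] / [9];  common shape = (4, 3, 1, 1)

Row-insert the values π_1, π_2, … into P one at a time, bumping the leftmost entry strictly greater than the inserted value down to the next row. The recording tableau Q records, in position (i, j), the step at which that cell was added to P.
  Insert 5 (step 1): P = [5];  Q = [1]
  Insert 2 (step 2): P = [2] / [5];  Q = [1] / [2]
  Insert 8 (step 3): P = [2, 8] / [5];  Q = [1, 3] / [2]
  Insert 6 (step 4): P = [2, 6] / [5, 8];  Q = [1, 3] / [2, 4]
  Insert 7 (step 5): P = [2, 6, 7] / [5, 8];  Q = [1, 3, 5] / [2, 4]
  Insert 3 (step 6): P = [2, 3, 7] / [5, 6] / [8];  Q = [1, 3, 5] / [2, 4] / [6]
  Insert 4 (step 7): P = [2, 3, 4] / [5, 6, 7] / [8];  Q = [1, 3, 5] / [2, 4, 7] / [6]
  Insert 9 (step 8): P = [2, 3, 4, 9] / [5, 6, 7] / [8];  Q = [1, 3, 5, 8] / [2, 4, 7] / [6]
  Insert 1 (step 9): P = [1, 3, 4, 9] / [2, 6, 7] / [5] / [8];  Q = [1, 3, 5, 8] / [2, 4, 7] / [6] / [9]
Final shape: (4, 3, 1, 1).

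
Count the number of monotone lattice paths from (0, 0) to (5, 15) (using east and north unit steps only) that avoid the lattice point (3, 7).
Number of paths = 10104

Total paths from (0, 0) to (5, 15): C(20, 5) = 15504. Paths through (3, 7): (paths (0, 0) → (3, 7)) × (paths (3, 7) → (5, 15)) = C(10, 3) · C(10, 2) = 120 · 45 = 5400. Avoidance count = 15504 − 5400 = 10104.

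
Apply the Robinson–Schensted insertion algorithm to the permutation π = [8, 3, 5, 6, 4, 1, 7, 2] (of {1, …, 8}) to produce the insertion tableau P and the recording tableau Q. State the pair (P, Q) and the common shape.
P = [1, 2, 6, 7] / [3, 4] / [5] / [8];  Q = [1, 3, 4, 7] / [2, 8] / [5] / [6];  common shape = (4, 2, 1, 1)

Row-insert the values π_1, π_2, … into P one at a time, bumping the leftmost entry strictly greater than the inserted value down to the next row. The recording tableau Q records, in position (i, j), the step at which that cell was added to P.
  Insert 8 (step 1): P = [8];  Q = [1]
  Insert 3 (step 2): P = [3] / [8];  Q = [1] / [2]
  Insert 5 (step 3): P = [3, 5] / [8];  Q = [1, 3] / [2]
  Insert 6 (step 4): P = [3, 5, 6] / [8];  Q = [1, 3, 4] / [2]
  Insert 4 (step 5): P = [3, 4, 6] / [5] / [8];  Q = [1, 3, 4] / [2] / [5]
  Insert 1 (step 6): P = [1, 4, 6] / [3] / [5] / [8];  Q = [1, 3, 4] / [2] / [5] / [6]
  Insert 7 (step 7): P = [1, 4, 6, 7] / [3] / [5] / [8];  Q = [1, 3, 4, 7] / [2] / [5] / [6]
  Insert 2 (step 8): P = [1, 2, 6, 7] / [3, 4] / [5] / [8];  Q = [1, 3, 4, 7] / [2, 8] / [5] / [6]
Final shape: (4, 2, 1, 1).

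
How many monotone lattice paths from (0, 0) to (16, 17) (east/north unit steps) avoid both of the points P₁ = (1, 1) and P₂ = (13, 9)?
Number of paths = 525218520

Inclusion–exclusion. Total paths: C(33, 16) = 1166803110. Through P₁: C(2, 1)·C(31, 15) = 601080390. Through P₂: C(22, 13)·C(11, 3) = 82074300. Since P₁ is strictly southwest of P₂, a monotone path through both must visit P₁ then P₂; paths through both = C(2, 1)·C(20, 12)·C(11, 3) = 41570100. Avoid both = 1166803110 − 601080390 − 82074300 + 41570100 = 525218520.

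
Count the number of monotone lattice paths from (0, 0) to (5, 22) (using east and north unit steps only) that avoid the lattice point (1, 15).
Number of paths = 75450

Total paths from (0, 0) to (5, 22): C(27, 5) = 80730. Paths through (1, 15): (paths (0, 0) → (1, 15)) × (paths (1, 15) → (5, 22)) = C(16, 1) · C(11, 4) = 16 · 330 = 5280. Avoidance count = 80730 − 5280 = 75450.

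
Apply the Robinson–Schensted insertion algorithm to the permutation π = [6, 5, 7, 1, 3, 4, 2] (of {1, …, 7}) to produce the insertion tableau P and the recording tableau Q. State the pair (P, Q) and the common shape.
P = [1, 2, 4] / [3, 7] / [5] / [6];  Q = [1, 3, 6] / [2, 5] / [4] / [7];  common shape = (3, 2, 1, 1)

Row-insert the values π_1, π_2, … into P one at a time, bumping the leftmost entry strictly greater than the inserted value down to the next row. The recording tableau Q records, in position (i, j), the step at which that cell was added to P.
  Insert 6 (step 1): P = [6];  Q = [1]
  Insert 5 (step 2): P = [5] / [6];  Q = [1] / [2]
  Insert 7 (step 3): P = [5, 7] / [6];  Q = [1, 3] / [2]
  Insert 1 (step 4): P = [1, 7] / [5] / [6];  Q = [1, 3] / [2] / [4]
  Insert 3 (step 5): P = [1, 3] / [5, 7] / [6];  Q = [1, 3] / [2, 5] / [4]
  Insert 4 (step 6): P = [1, 3, 4] / [5, 7] / [6];  Q = [1, 3, 6] / [2, 5] / [4]
  Insert 2 (step 7): P = [1, 2, 4] / [3, 7] / [5] / [6];  Q = [1, 3, 6] / [2, 5] / [4] / [7]
Final shape: (3, 2, 1, 1).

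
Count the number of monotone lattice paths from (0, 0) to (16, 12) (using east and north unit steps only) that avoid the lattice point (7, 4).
Number of paths = 22399455

Total paths from (0, 0) to (16, 12): C(28, 16) = 30421755. Paths through (7, 4): (paths (0, 0) → (7, 4)) × (paths (7, 4) → (16, 12)) = C(11, 7) · C(17, 9) = 330 · 24310 = 8022300. Avoidance count = 30421755 − 8022300 = 22399455.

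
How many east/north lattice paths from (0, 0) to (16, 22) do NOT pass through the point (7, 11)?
Number of paths = 16894815390

Total paths from (0, 0) to (16, 22): C(38, 16) = 22239974430. Paths through (7, 11): (paths (0, 0) → (7, 11)) × (paths (7, 11) → (16, 22)) = C(18, 7) · C(20, 9) = 31824 · 167960 = 5345159040. Avoidance count = 22239974430 − 5345159040 = 16894815390.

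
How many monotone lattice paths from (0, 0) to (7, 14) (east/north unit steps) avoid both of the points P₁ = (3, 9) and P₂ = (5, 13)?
Number of paths = 72756

Inclusion–exclusion. Total paths: C(21, 7) = 116280. Through P₁: C(12, 3)·C(9, 4) = 27720. Through P₂: C(18, 5)·C(3, 2) = 25704. Since P₁ is strictly southwest of P₂, a monotone path through both must visit P₁ then P₂; paths through both = C(12, 3)·C(6, 2)·C(3, 2) = 9900. Avoid both = 116280 − 27720 − 25704 + 9900 = 72756.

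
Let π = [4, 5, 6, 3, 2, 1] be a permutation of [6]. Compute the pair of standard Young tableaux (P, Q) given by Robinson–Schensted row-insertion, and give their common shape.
P = [1, 5, 6] / [2] / [3] / [4];  Q = [1, 2, 3] / [4] / [5] / [6];  common shape = (3, 1, 1, 1)

Row-insert the values π_1, π_2, … into P one at a time, bumping the leftmost entry strictly greater than the inserted value down to the next row. The recording tableau Q records, in position (i, j), the step at which that cell was added to P.
  Insert 4 (step 1): P = [4];  Q = [1]
  Insert 5 (step 2): P = [4, 5];  Q = [1, 2]
  Insert 6 (step 3): P = [4, 5, 6];  Q = [1, 2, 3]
  Insert 3 (step 4): P = [3, 5, 6] / [4];  Q = [1, 2, 3] / [4]
  Insert 2 (step 5): P = [2, 5, 6] / [3] / [4];  Q = [1, 2, 3] / [4] / [5]
  Insert 1 (step 6): P = [1, 5, 6] / [2] / [3] / [4];  Q = [1, 2, 3] / [4] / [5] / [6]
Final shape: (3, 1, 1, 1).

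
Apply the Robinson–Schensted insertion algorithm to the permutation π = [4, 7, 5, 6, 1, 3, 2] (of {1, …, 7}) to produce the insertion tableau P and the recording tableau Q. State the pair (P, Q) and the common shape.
P = [1, 2, 6] / [3, 5] / [4] / [7];  Q = [1, 2, 4] / [3, 6] / [5] / [7];  common shape = (3, 2, 1, 1)

Row-insert the values π_1, π_2, … into P one at a time, bumping the leftmost entry strictly greater than the inserted value down to the next row. The recording tableau Q records, in position (i, j), the step at which that cell was added to P.
  Insert 4 (step 1): P = [4];  Q = [1]
  Insert 7 (step 2): P = [4, 7];  Q = [1, 2]
  Insert 5 (step 3): P = [4, 5] / [7];  Q = [1, 2] / [3]
  Insert 6 (step 4): P = [4, 5, 6] / [7];  Q = [1, 2, 4] / [3]
  Insert 1 (step 5): P = [1, 5, 6] / [4] / [7];  Q = [1, 2, 4] / [3] / [5]
  Insert 3 (step 6): P = [1, 3, 6] / [4, 5] / [7];  Q = [1, 2, 4] / [3, 6] / [5]
  Insert 2 (step 7): P = [1, 2, 6] / [3, 5] / [4] / [7];  Q = [1, 2, 4] / [3, 6] / [5] / [7]
Final shape: (3, 2, 1, 1).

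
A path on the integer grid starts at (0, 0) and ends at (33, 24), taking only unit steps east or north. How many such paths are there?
Number of paths = 7522327487513475

A monotone lattice path from (0, 0) to (33, 24) consists of 33 east steps and 24 north steps in some order, so it is determined by which 33 of the 57 steps are east. The count is C(57, 33) = 7522327487513475.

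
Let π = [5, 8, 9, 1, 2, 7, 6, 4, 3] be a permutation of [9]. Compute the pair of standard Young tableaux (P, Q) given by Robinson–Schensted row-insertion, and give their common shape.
P = [1, 2, 3] / [4, 6, 9] / [5] / [7] / [8];  Q = [1, 2, 3] / [4, 5, 6] / [7] / [8] / [9];  common shape = (3, 3, 1, 1, 1)

Row-insert the values π_1, π_2, … into P one at a time, bumping the leftmost entry strictly greater than the inserted value down to the next row. The recording tableau Q records, in position (i, j), the step at which that cell was added to P.
  Insert 5 (step 1): P = [5];  Q = [1]
  Insert 8 (step 2): P = [5, 8];  Q = [1, 2]
  Insert 9 (step 3): P = [5, 8, 9];  Q = [1, 2, 3]
  Insert 1 (step 4): P = [1, 8, 9] / [5];  Q = [1, 2, 3] / [4]
  Insert 2 (step 5): P = [1, 2, 9] / [5, 8];  Q = [1, 2, 3] / [4, 5]
  Insert 7 (step 6): P = [1, 2, 7] / [5, 8, 9];  Q = [1, 2, 3] / [4, 5, 6]
  Insert 6 (step 7): P = [1, 2, 6] / [5, 7, 9] / [8];  Q = [1, 2, 3] / [4, 5, 6] / [7]
  Insert 4 (step 8): P = [1, 2, 4] / [5, 6, 9] / [7] / [8];  Q = [1, 2, 3] / [4, 5, 6] / [7] / [8]
  Insert 3 (step 9): P = [1, 2, 3] / [4, 6, 9] / [5] / [7] / [8];  Q = [1, 2, 3] / [4, 5, 6] / [7] / [8] / [9]
Final shape: (3, 3, 1, 1, 1).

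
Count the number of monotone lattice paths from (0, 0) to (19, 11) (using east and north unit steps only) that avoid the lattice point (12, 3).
Number of paths = 51699375

Total paths from (0, 0) to (19, 11): C(30, 19) = 54627300. Paths through (12, 3): (paths (0, 0) → (12, 3)) × (paths (12, 3) → (19, 11)) = C(15, 12) · C(15, 7) = 455 · 6435 = 2927925. Avoidance count = 54627300 − 2927925 = 51699375.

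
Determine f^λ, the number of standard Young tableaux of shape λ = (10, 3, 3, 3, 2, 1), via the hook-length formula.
# SYT of shape (10, 3, 3, 3, 2, 1) = 458422272

Hook-length formula: f^λ = n! / Π hook(c), product over all cells c of the Young diagram. For λ = (10, 3, 3, 3, 2, 1), n = 22 boxes. Hook lengths by row (left-to-right, top-to-bottom): [15, 13, 11, 7, 6, 5, 4, 3, 2, 1]; [7, 5, 3]; [6, 4, 2]; [5, 3, 1]; [3, 1]; [1]. Product of hooks = 2451889440000. So f^λ = 22! / 2451889440000 = 1124000727777607680000 / 2451889440000 = 458422272.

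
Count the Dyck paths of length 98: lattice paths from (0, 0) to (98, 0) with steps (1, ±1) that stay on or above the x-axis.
C_49 = 509552245179617138054608572

These Dyck paths are counted by the Catalan number C_n = (1/(n + 1)) · C(2n, n). For n = 49: C_49 = (1/50) · C(98, 49) = 25477612258980856902730428600/50 = 509552245179617138054608572.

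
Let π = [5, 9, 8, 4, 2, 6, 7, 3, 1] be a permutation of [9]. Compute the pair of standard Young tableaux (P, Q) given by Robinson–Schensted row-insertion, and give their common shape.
P = [1, 3, 7] / [2, 6] / [4, 8] / [5] / [9];  Q = [1, 2, 7] / [3, 6] / [4, 8] / [5] / [9];  common shape = (3, 2, 2, 1, 1)

Row-insert the values π_1, π_2, … into P one at a time, bumping the leftmost entry strictly greater than the inserted value down to the next row. The recording tableau Q records, in position (i, j), the step at which that cell was added to P.
  Insert 5 (step 1): P = [5];  Q = [1]
  Insert 9 (step 2): P = [5, 9];  Q = [1, 2]
  Insert 8 (step 3): P = [5, 8] / [9];  Q = [1, 2] / [3]
  Insert 4 (step 4): P = [4, 8] / [5] / [9];  Q = [1, 2] / [3] / [4]
  Insert 2 (step 5): P = [2, 8] / [4] / [5] / [9];  Q = [1, 2] / [3] / [4] / [5]
  Insert 6 (step 6): P = [2, 6] / [4, 8] / [5] / [9];  Q = [1, 2] / [3, 6] / [4] / [5]
  Insert 7 (step 7): P = [2, 6, 7] / [4, 8] / [5] / [9];  Q = [1, 2, 7] / [3, 6] / [4] / [5]
  Insert 3 (step 8): P = [2, 3, 7] / [4, 6] / [5, 8] / [9];  Q = [1, 2, 7] / [3, 6] / [4, 8] / [5]
  Insert 1 (step 9): P = [1, 3, 7] / [2, 6] / [4, 8] / [5] / [9];  Q = [1, 2, 7] / [3, 6] / [4, 8] / [5] / [9]
Final shape: (3, 2, 2, 1, 1).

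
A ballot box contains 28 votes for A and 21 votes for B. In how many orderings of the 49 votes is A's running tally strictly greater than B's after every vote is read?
Strict-lead orderings = 5578559816632

Total orderings of the 49 votes with 28 for A: C(49, 28) = 39049918716424. By the Bertrand ballot formula (Cycle Lemma / reflection principle), the number of orderings in which A is strictly ahead of B throughout is (p − q)/(p + q) · C(p + q, p) = (28 − 21)/(28 + 21) · 39049918716424 = 5578559816632.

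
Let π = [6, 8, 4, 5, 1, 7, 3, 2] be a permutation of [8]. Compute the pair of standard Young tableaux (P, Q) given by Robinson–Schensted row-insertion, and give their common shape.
P = [1, 2, 7] / [3, 5] / [4, 8] / [6];  Q = [1, 2, 6] / [3, 4] / [5, 7] / [8];  common shape = (3, 2, 2, 1)

Row-insert the values π_1, π_2, … into P one at a time, bumping the leftmost entry strictly greater than the inserted value down to the next row. The recording tableau Q records, in position (i, j), the step at which that cell was added to P.
  Insert 6 (step 1): P = [6];  Q = [1]
  Insert 8 (step 2): P = [6, 8];  Q = [1, 2]
  Insert 4 (step 3): P = [4, 8] / [6];  Q = [1, 2] / [3]
  Insert 5 (step 4): P = [4, 5] / [6, 8];  Q = [1, 2] / [3, 4]
  Insert 1 (step 5): P = [1, 5] / [4, 8] / [6];  Q = [1, 2] / [3, 4] / [5]
  Insert 7 (step 6): P = [1, 5, 7] / [4, 8] / [6];  Q = [1, 2, 6] / [3, 4] / [5]
  Insert 3 (step 7): P = [1, 3, 7] / [4, 5] / [6, 8];  Q = [1, 2, 6] / [3, 4] / [5, 7]
  Insert 2 (step 8): P = [1, 2, 7] / [3, 5] / [4, 8] / [6];  Q = [1, 2, 6] / [3, 4] / [5, 7] / [8]
Final shape: (3, 2, 2, 1).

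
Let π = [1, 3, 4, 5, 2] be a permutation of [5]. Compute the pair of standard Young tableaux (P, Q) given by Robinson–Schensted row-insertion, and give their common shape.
P = [1, 2, 4, 5] / [3];  Q = [1, 2, 3, 4] / [5];  common shape = (4, 1)

Row-insert the values π_1, π_2, … into P one at a time, bumping the leftmost entry strictly greater than the inserted value down to the next row. The recording tableau Q records, in position (i, j), the step at which that cell was added to P.
  Insert 1 (step 1): P = [1];  Q = [1]
  Insert 3 (step 2): P = [1, 3];  Q = [1, 2]
  Insert 4 (step 3): P = [1, 3, 4];  Q = [1, 2, 3]
  Insert 5 (step 4): P = [1, 3, 4, 5];  Q = [1, 2, 3, 4]
  Insert 2 (step 5): P = [1, 2, 4, 5] / [3];  Q = [1, 2, 3, 4] / [5]
Final shape: (4, 1).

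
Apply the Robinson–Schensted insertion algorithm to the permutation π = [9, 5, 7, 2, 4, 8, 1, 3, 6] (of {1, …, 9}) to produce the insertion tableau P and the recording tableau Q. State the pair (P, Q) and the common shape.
P = [1, 3, 6] / [2, 4, 8] / [5, 7] / [9];  Q = [1, 3, 6] / [2, 5, 9] / [4, 8] / [7];  common shape = (3, 3, 2, 1)

Row-insert the values π_1, π_2, … into P one at a time, bumping the leftmost entry strictly greater than the inserted value down to the next row. The recording tableau Q records, in position (i, j), the step at which that cell was added to P.
  Insert 9 (step 1): P = [9];  Q = [1]
  Insert 5 (step 2): P = [5] / [9];  Q = [1] / [2]
  Insert 7 (step 3): P = [5, 7] / [9];  Q = [1, 3] / [2]
  Insert 2 (step 4): P = [2, 7] / [5] / [9];  Q = [1, 3] / [2] / [4]
  Insert 4 (step 5): P = [2, 4] / [5, 7] / [9];  Q = [1, 3] / [2, 5] / [4]
  Insert 8 (step 6): P = [2, 4, 8] / [5, 7] / [9];  Q = [1, 3, 6] / [2, 5] / [4]
  Insert 1 (step 7): P = [1, 4, 8] / [2, 7] / [5] / [9];  Q = [1, 3, 6] / [2, 5] / [4] / [7]
  Insert 3 (step 8): P = [1, 3, 8] / [2, 4] / [5, 7] / [9];  Q = [1, 3, 6] / [2, 5] / [4, 8] / [7]
  Insert 6 (step 9): P = [1, 3, 6] / [2, 4, 8] / [5, 7] / [9];  Q = [1, 3, 6] / [2, 5, 9] / [4, 8] / [7]
Final shape: (3, 3, 2, 1).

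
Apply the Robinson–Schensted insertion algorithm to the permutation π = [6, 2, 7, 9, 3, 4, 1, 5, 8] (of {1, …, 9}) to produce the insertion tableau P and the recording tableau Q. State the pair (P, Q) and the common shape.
P = [1, 3, 4, 5, 8] / [2, 7, 9] / [6];  Q = [1, 3, 4, 8, 9] / [2, 5, 6] / [7];  common shape = (5, 3, 1)

Row-insert the values π_1, π_2, … into P one at a time, bumping the leftmost entry strictly greater than the inserted value down to the next row. The recording tableau Q records, in position (i, j), the step at which that cell was added to P.
  Insert 6 (step 1): P = [6];  Q = [1]
  Insert 2 (step 2): P = [2] / [6];  Q = [1] / [2]
  Insert 7 (step 3): P = [2, 7] / [6];  Q = [1, 3] / [2]
  Insert 9 (step 4): P = [2, 7, 9] / [6];  Q = [1, 3, 4] / [2]
  Insert 3 (step 5): P = [2, 3, 9] / [6, 7];  Q = [1, 3, 4] / [2, 5]
  Insert 4 (step 6): P = [2, 3, 4] / [6, 7, 9];  Q = [1, 3, 4] / [2, 5, 6]
  Insert 1 (step 7): P = [1, 3, 4] / [2, 7, 9] / [6];  Q = [1, 3, 4] / [2, 5, 6] / [7]
  Insert 5 (step 8): P = [1, 3, 4, 5] / [2, 7, 9] / [6];  Q = [1, 3, 4, 8] / [2, 5, 6] / [7]
  Insert 8 (step 9): P = [1, 3, 4, 5, 8] / [2, 7, 9] / [6];  Q = [1, 3, 4, 8, 9] / [2, 5, 6] / [7]
Final shape: (5, 3, 1).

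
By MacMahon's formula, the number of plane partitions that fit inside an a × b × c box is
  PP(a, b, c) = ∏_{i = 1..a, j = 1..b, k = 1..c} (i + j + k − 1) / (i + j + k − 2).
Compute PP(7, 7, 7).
PP(7, 7, 7) = 39405996318420160

Evaluate the triple product over i = 1..7, j = 1..7, k = 1..7. The factors are (2/1) · (3/2) · (4/3) · (5/4) · (6/5) · (7/6) · (8/7) · (3/2) · … (343 factors total). The numerators and denominators telescope so the product is an integer; carrying out the multiplication exactly gives PP(7, 7, 7) = 39405996318420160.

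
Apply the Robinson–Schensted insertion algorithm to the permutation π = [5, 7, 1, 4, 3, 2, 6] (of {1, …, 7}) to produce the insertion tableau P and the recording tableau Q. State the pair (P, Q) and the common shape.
P = [1, 2, 6] / [3, 7] / [4] / [5];  Q = [1, 2, 7] / [3, 4] / [5] / [6];  common shape = (3, 2, 1, 1)

Row-insert the values π_1, π_2, … into P one at a time, bumping the leftmost entry strictly greater than the inserted value down to the next row. The recording tableau Q records, in position (i, j), the step at which that cell was added to P.
  Insert 5 (step 1): P = [5];  Q = [1]
  Insert 7 (step 2): P = [5, 7];  Q = [1, 2]
  Insert 1 (step 3): P = [1, 7] / [5];  Q = [1, 2] / [3]
  Insert 4 (step 4): P = [1, 4] / [5, 7];  Q = [1, 2] / [3, 4]
  Insert 3 (step 5): P = [1, 3] / [4, 7] / [5];  Q = [1, 2] / [3, 4] / [5]
  Insert 2 (step 6): P = [1, 2] / [3, 7] / [4] / [5];  Q = [1, 2] / [3, 4] / [5] / [6]
  Insert 6 (step 7): P = [1, 2, 6] / [3, 7] / [4] / [5];  Q = [1, 2, 7] / [3, 4] / [5] / [6]
Final shape: (3, 2, 1, 1).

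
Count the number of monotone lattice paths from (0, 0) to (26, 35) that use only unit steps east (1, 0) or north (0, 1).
Number of paths = 121801604478231762

A monotone lattice path from (0, 0) to (26, 35) consists of 26 east steps and 35 north steps in some order, so it is determined by which 26 of the 61 steps are east. The count is C(61, 26) = 121801604478231762.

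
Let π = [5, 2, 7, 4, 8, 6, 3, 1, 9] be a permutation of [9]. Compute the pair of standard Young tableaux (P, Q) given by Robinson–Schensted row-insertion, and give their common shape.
P = [1, 3, 6, 9] / [2, 7, 8] / [4] / [5];  Q = [1, 3, 5, 9] / [2, 4, 6] / [7] / [8];  common shape = (4, 3, 1, 1)

Row-insert the values π_1, π_2, … into P one at a time, bumping the leftmost entry strictly greater than the inserted value down to the next row. The recording tableau Q records, in position (i, j), the step at which that cell was added to P.
  Insert 5 (step 1): P = [5];  Q = [1]
  Insert 2 (step 2): P = [2] / [5];  Q = [1] / [2]
  Insert 7 (step 3): P = [2, 7] / [5];  Q = [1, 3] / [2]
  Insert 4 (step 4): P = [2, 4] / [5, 7];  Q = [1, 3] / [2, 4]
  Insert 8 (step 5): P = [2, 4, 8] / [5, 7];  Q = [1, 3, 5] / [2, 4]
  Insert 6 (step 6): P = [2, 4, 6] / [5, 7, 8];  Q = [1, 3, 5] / [2, 4, 6]
  Insert 3 (step 7): P = [2, 3, 6] / [4, 7, 8] / [5];  Q = [1, 3, 5] / [2, 4, 6] / [7]
  Insert 1 (step 8): P = [1, 3, 6] / [2, 7, 8] / [4] / [5];  Q = [1, 3, 5] / [2, 4, 6] / [7] / [8]
  Insert 9 (step 9): P = [1, 3, 6, 9] / [2, 7, 8] / [4] / [5];  Q = [1, 3, 5, 9] / [2, 4, 6] / [7] / [8]
Final shape: (4, 3, 1, 1).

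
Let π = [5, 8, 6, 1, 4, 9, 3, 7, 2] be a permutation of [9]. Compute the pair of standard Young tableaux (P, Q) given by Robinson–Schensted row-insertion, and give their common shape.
P = [1, 2, 7] / [3, 6, 9] / [4] / [5] / [8];  Q = [1, 2, 6] / [3, 5, 8] / [4] / [7] / [9];  common shape = (3, 3, 1, 1, 1)

Row-insert the values π_1, π_2, … into P one at a time, bumping the leftmost entry strictly greater than the inserted value down to the next row. The recording tableau Q records, in position (i, j), the step at which that cell was added to P.
  Insert 5 (step 1): P = [5];  Q = [1]
  Insert 8 (step 2): P = [5, 8];  Q = [1, 2]
  Insert 6 (step 3): P = [5, 6] / [8];  Q = [1, 2] / [3]
  Insert 1 (step 4): P = [1, 6] / [5] / [8];  Q = [1, 2] / [3] / [4]
  Insert 4 (step 5): P = [1, 4] / [5, 6] / [8];  Q = [1, 2] / [3, 5] / [4]
  Insert 9 (step 6): P = [1, 4, 9] / [5, 6] / [8];  Q = [1, 2, 6] / [3, 5] / [4]
  Insert 3 (step 7): P = [1, 3, 9] / [4, 6] / [5] / [8];  Q = [1, 2, 6] / [3, 5] / [4] / [7]
  Insert 7 (step 8): P = [1, 3, 7] / [4, 6, 9] / [5] / [8];  Q = [1, 2, 6] / [3, 5, 8] / [4] / [7]
  Insert 2 (step 9): P = [1, 2, 7] / [3, 6, 9] / [4] / [5] / [8];  Q = [1, 2, 6] / [3, 5, 8] / [4] / [7] / [9]
Final shape: (3, 3, 1, 1, 1).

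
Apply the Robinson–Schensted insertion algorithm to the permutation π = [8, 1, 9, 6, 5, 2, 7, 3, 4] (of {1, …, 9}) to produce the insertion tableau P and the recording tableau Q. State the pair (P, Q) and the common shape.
P = [1, 2, 3, 4] / [5, 7] / [6, 9] / [8];  Q = [1, 3, 7, 9] / [2, 4] / [5, 8] / [6];  common shape = (4, 2, 2, 1)

Row-insert the values π_1, π_2, … into P one at a time, bumping the leftmost entry strictly greater than the inserted value down to the next row. The recording tableau Q records, in position (i, j), the step at which that cell was added to P.
  Insert 8 (step 1): P = [8];  Q = [1]
  Insert 1 (step 2): P = [1] / [8];  Q = [1] / [2]
  Insert 9 (step 3): P = [1, 9] / [8];  Q = [1, 3] / [2]
  Insert 6 (step 4): P = [1, 6] / [8, 9];  Q = [1, 3] / [2, 4]
  Insert 5 (step 5): P = [1, 5] / [6, 9] / [8];  Q = [1, 3] / [2, 4] / [5]
  Insert 2 (step 6): P = [1, 2] / [5, 9] / [6] / [8];  Q = [1, 3] / [2, 4] / [5] / [6]
  Insert 7 (step 7): P = [1, 2, 7] / [5, 9] / [6] / [8];  Q = [1, 3, 7] / [2, 4] / [5] / [6]
  Insert 3 (step 8): P = [1, 2, 3] / [5, 7] / [6, 9] / [8];  Q = [1, 3, 7] / [2, 4] / [5, 8] / [6]
  Insert 4 (step 9): P = [1, 2, 3, 4] / [5, 7] / [6, 9] / [8];  Q = [1, 3, 7, 9] / [2, 4] / [5, 8] / [6]
Final shape: (4, 2, 2, 1).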